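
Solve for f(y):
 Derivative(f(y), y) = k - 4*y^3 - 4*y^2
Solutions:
 f(y) = C1 + k*y - y^4 - 4*y^3/3


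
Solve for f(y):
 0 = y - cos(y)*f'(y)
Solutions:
 f(y) = C1 + Integral(y/cos(y), y)


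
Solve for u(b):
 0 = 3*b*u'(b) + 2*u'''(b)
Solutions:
 u(b) = C1 + Integral(C2*airyai(-2^(2/3)*3^(1/3)*b/2) + C3*airybi(-2^(2/3)*3^(1/3)*b/2), b)


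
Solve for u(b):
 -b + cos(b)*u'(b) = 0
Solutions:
 u(b) = C1 + Integral(b/cos(b), b)


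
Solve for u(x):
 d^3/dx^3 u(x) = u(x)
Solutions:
 u(x) = C3*exp(x) + (C1*sin(sqrt(3)*x/2) + C2*cos(sqrt(3)*x/2))*exp(-x/2)


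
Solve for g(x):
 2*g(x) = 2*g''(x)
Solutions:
 g(x) = C1*exp(-x) + C2*exp(x)


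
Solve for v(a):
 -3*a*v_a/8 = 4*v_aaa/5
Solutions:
 v(a) = C1 + Integral(C2*airyai(-30^(1/3)*a/4) + C3*airybi(-30^(1/3)*a/4), a)


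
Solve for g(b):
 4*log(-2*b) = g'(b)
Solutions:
 g(b) = C1 + 4*b*log(-b) + 4*b*(-1 + log(2))


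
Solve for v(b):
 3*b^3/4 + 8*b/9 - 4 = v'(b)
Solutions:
 v(b) = C1 + 3*b^4/16 + 4*b^2/9 - 4*b


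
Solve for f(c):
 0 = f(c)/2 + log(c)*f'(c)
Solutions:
 f(c) = C1*exp(-li(c)/2)


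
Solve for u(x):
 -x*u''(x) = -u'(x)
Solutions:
 u(x) = C1 + C2*x^2


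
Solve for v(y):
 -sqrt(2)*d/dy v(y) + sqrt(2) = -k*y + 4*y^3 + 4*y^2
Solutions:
 v(y) = C1 + sqrt(2)*k*y^2/4 - sqrt(2)*y^4/2 - 2*sqrt(2)*y^3/3 + y


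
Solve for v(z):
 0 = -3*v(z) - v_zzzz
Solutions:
 v(z) = (C1*sin(sqrt(2)*3^(1/4)*z/2) + C2*cos(sqrt(2)*3^(1/4)*z/2))*exp(-sqrt(2)*3^(1/4)*z/2) + (C3*sin(sqrt(2)*3^(1/4)*z/2) + C4*cos(sqrt(2)*3^(1/4)*z/2))*exp(sqrt(2)*3^(1/4)*z/2)


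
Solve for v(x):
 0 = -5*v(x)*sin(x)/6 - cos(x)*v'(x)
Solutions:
 v(x) = C1*cos(x)^(5/6)


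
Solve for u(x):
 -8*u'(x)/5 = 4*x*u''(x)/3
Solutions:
 u(x) = C1 + C2/x^(1/5)


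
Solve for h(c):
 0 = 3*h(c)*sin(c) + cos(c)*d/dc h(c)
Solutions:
 h(c) = C1*cos(c)^3


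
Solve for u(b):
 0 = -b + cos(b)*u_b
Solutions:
 u(b) = C1 + Integral(b/cos(b), b)


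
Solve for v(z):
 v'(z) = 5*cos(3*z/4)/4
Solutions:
 v(z) = C1 + 5*sin(3*z/4)/3


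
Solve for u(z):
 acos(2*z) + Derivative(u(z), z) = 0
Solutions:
 u(z) = C1 - z*acos(2*z) + sqrt(1 - 4*z^2)/2


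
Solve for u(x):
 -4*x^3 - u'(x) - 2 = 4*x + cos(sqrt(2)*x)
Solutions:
 u(x) = C1 - x^4 - 2*x^2 - 2*x - sqrt(2)*sin(sqrt(2)*x)/2


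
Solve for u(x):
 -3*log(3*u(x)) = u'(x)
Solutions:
 Integral(1/(log(_y) + log(3)), (_y, u(x)))/3 = C1 - x


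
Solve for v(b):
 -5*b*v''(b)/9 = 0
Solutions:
 v(b) = C1 + C2*b


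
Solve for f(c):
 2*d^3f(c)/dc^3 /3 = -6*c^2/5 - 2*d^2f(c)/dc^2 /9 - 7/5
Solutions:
 f(c) = C1 + C2*c + C3*exp(-c/3) - 9*c^4/20 + 27*c^3/5 - 207*c^2/4


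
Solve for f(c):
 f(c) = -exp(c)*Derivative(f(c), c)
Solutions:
 f(c) = C1*exp(exp(-c))


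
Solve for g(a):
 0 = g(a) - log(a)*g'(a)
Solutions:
 g(a) = C1*exp(li(a))


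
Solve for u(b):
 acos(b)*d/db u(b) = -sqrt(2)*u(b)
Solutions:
 u(b) = C1*exp(-sqrt(2)*Integral(1/acos(b), b))


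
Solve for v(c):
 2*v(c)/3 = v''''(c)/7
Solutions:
 v(c) = C1*exp(-14^(1/4)*3^(3/4)*c/3) + C2*exp(14^(1/4)*3^(3/4)*c/3) + C3*sin(14^(1/4)*3^(3/4)*c/3) + C4*cos(14^(1/4)*3^(3/4)*c/3)


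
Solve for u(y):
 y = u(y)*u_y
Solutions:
 u(y) = -sqrt(C1 + y^2)
 u(y) = sqrt(C1 + y^2)


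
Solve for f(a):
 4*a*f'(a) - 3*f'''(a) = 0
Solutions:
 f(a) = C1 + Integral(C2*airyai(6^(2/3)*a/3) + C3*airybi(6^(2/3)*a/3), a)


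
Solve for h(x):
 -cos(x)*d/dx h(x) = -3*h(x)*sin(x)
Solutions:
 h(x) = C1/cos(x)^3


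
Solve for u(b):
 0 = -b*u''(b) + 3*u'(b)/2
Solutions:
 u(b) = C1 + C2*b^(5/2)


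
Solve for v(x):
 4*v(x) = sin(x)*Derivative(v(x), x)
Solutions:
 v(x) = C1*(cos(x)^2 - 2*cos(x) + 1)/(cos(x)^2 + 2*cos(x) + 1)


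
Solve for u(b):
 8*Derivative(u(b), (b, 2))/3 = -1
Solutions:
 u(b) = C1 + C2*b - 3*b^2/16


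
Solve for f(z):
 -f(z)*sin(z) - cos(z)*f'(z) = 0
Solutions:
 f(z) = C1*cos(z)


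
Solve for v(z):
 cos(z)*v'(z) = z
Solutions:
 v(z) = C1 + Integral(z/cos(z), z)


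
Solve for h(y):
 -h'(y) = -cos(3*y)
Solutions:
 h(y) = C1 + sin(3*y)/3


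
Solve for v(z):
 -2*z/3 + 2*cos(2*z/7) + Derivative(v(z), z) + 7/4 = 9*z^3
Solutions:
 v(z) = C1 + 9*z^4/4 + z^2/3 - 7*z/4 - 7*sin(2*z/7)


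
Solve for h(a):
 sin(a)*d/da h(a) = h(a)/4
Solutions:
 h(a) = C1*(cos(a) - 1)^(1/8)/(cos(a) + 1)^(1/8)


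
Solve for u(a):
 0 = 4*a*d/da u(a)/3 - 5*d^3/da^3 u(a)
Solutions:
 u(a) = C1 + Integral(C2*airyai(30^(2/3)*a/15) + C3*airybi(30^(2/3)*a/15), a)


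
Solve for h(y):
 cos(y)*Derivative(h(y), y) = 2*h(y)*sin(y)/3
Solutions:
 h(y) = C1/cos(y)^(2/3)


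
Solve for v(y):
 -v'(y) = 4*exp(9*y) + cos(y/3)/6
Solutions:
 v(y) = C1 - 4*exp(9*y)/9 - sin(y/3)/2


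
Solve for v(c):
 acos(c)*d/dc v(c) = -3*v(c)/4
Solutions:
 v(c) = C1*exp(-3*Integral(1/acos(c), c)/4)


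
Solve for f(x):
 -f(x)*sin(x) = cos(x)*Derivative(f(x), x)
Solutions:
 f(x) = C1*cos(x)


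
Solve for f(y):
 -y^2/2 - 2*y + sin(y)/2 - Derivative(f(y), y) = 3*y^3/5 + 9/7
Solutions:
 f(y) = C1 - 3*y^4/20 - y^3/6 - y^2 - 9*y/7 - cos(y)/2


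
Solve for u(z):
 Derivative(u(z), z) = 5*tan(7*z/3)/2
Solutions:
 u(z) = C1 - 15*log(cos(7*z/3))/14


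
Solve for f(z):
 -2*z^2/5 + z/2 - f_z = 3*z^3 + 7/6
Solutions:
 f(z) = C1 - 3*z^4/4 - 2*z^3/15 + z^2/4 - 7*z/6


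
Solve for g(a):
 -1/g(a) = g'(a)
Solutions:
 g(a) = -sqrt(C1 - 2*a)
 g(a) = sqrt(C1 - 2*a)


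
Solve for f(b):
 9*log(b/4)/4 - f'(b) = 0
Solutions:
 f(b) = C1 + 9*b*log(b)/4 - 9*b*log(2)/2 - 9*b/4


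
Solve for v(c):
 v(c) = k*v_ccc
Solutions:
 v(c) = C1*exp(c*(1/k)^(1/3)) + C2*exp(c*(-1 + sqrt(3)*I)*(1/k)^(1/3)/2) + C3*exp(-c*(1 + sqrt(3)*I)*(1/k)^(1/3)/2)


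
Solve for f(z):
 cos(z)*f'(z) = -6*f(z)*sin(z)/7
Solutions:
 f(z) = C1*cos(z)^(6/7)


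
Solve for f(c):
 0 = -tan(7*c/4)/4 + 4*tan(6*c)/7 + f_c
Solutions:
 f(c) = C1 - log(cos(7*c/4))/7 + 2*log(cos(6*c))/21


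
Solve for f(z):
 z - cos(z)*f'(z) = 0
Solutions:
 f(z) = C1 + Integral(z/cos(z), z)


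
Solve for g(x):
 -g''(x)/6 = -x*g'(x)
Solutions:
 g(x) = C1 + C2*erfi(sqrt(3)*x)


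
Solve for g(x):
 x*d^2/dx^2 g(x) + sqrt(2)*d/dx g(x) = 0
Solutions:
 g(x) = C1 + C2*x^(1 - sqrt(2))


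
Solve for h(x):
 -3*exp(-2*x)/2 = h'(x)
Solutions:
 h(x) = C1 + 3*exp(-2*x)/4


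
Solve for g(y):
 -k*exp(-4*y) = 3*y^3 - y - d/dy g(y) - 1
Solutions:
 g(y) = C1 - k*exp(-4*y)/4 + 3*y^4/4 - y^2/2 - y


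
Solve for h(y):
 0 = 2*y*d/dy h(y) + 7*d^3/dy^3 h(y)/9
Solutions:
 h(y) = C1 + Integral(C2*airyai(-18^(1/3)*7^(2/3)*y/7) + C3*airybi(-18^(1/3)*7^(2/3)*y/7), y)


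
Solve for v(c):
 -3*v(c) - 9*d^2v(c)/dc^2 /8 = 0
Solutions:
 v(c) = C1*sin(2*sqrt(6)*c/3) + C2*cos(2*sqrt(6)*c/3)


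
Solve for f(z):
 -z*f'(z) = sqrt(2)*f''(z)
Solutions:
 f(z) = C1 + C2*erf(2^(1/4)*z/2)


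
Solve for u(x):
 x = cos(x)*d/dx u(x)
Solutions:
 u(x) = C1 + Integral(x/cos(x), x)


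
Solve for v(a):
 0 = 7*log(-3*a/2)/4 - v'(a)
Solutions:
 v(a) = C1 + 7*a*log(-a)/4 + 7*a*(-1 - log(2) + log(3))/4


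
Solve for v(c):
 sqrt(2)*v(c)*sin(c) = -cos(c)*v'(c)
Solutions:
 v(c) = C1*cos(c)^(sqrt(2))


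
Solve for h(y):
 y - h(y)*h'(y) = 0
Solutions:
 h(y) = -sqrt(C1 + y^2)
 h(y) = sqrt(C1 + y^2)


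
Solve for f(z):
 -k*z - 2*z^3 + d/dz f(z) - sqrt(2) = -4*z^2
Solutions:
 f(z) = C1 + k*z^2/2 + z^4/2 - 4*z^3/3 + sqrt(2)*z


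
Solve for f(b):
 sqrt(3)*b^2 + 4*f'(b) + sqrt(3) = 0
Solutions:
 f(b) = C1 - sqrt(3)*b^3/12 - sqrt(3)*b/4


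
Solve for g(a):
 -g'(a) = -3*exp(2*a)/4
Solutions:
 g(a) = C1 + 3*exp(2*a)/8


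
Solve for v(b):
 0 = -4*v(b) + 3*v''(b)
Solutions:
 v(b) = C1*exp(-2*sqrt(3)*b/3) + C2*exp(2*sqrt(3)*b/3)


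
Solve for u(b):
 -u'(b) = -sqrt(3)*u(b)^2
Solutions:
 u(b) = -1/(C1 + sqrt(3)*b)


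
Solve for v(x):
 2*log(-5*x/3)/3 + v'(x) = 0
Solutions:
 v(x) = C1 - 2*x*log(-x)/3 + 2*x*(-log(5) + 1 + log(3))/3


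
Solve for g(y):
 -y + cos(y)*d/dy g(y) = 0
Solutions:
 g(y) = C1 + Integral(y/cos(y), y)


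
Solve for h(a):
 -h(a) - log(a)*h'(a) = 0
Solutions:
 h(a) = C1*exp(-li(a))


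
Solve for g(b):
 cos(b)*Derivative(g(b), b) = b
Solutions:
 g(b) = C1 + Integral(b/cos(b), b)


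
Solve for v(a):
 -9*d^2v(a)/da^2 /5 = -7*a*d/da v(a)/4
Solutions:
 v(a) = C1 + C2*erfi(sqrt(70)*a/12)


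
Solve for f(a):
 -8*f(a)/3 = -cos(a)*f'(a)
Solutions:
 f(a) = C1*(sin(a) + 1)^(4/3)/(sin(a) - 1)^(4/3)


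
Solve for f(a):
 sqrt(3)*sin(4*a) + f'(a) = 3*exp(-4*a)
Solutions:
 f(a) = C1 + sqrt(3)*cos(4*a)/4 - 3*exp(-4*a)/4


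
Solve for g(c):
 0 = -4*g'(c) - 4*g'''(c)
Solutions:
 g(c) = C1 + C2*sin(c) + C3*cos(c)


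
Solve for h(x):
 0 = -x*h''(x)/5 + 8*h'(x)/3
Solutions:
 h(x) = C1 + C2*x^(43/3)


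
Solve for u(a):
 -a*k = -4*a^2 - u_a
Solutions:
 u(a) = C1 - 4*a^3/3 + a^2*k/2


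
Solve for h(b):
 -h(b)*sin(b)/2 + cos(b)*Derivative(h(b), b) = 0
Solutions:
 h(b) = C1/sqrt(cos(b))


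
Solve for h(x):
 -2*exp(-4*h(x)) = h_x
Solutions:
 h(x) = log(-I*(C1 - 8*x)^(1/4))
 h(x) = log(I*(C1 - 8*x)^(1/4))
 h(x) = log(-(C1 - 8*x)^(1/4))
 h(x) = log(C1 - 8*x)/4


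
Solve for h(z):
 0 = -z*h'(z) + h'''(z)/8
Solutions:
 h(z) = C1 + Integral(C2*airyai(2*z) + C3*airybi(2*z), z)


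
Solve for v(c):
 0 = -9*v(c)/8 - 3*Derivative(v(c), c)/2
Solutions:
 v(c) = C1*exp(-3*c/4)


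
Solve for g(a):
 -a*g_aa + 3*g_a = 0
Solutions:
 g(a) = C1 + C2*a^4


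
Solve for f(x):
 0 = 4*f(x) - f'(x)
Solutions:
 f(x) = C1*exp(4*x)


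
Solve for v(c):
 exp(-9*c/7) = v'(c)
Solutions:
 v(c) = C1 - 7*exp(-9*c/7)/9


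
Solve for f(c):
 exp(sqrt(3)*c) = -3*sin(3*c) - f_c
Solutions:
 f(c) = C1 - sqrt(3)*exp(sqrt(3)*c)/3 + cos(3*c)


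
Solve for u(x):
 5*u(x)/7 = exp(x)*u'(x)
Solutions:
 u(x) = C1*exp(-5*exp(-x)/7)


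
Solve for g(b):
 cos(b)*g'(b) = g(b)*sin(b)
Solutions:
 g(b) = C1/cos(b)


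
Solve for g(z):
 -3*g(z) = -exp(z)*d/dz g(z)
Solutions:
 g(z) = C1*exp(-3*exp(-z))


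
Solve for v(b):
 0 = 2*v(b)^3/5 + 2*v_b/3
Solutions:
 v(b) = -sqrt(10)*sqrt(-1/(C1 - 3*b))/2
 v(b) = sqrt(10)*sqrt(-1/(C1 - 3*b))/2


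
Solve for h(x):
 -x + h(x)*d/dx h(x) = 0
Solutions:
 h(x) = -sqrt(C1 + x^2)
 h(x) = sqrt(C1 + x^2)


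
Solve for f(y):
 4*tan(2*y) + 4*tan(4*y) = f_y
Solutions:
 f(y) = C1 - 2*log(cos(2*y)) - log(cos(4*y))


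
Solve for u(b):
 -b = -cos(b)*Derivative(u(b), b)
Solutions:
 u(b) = C1 + Integral(b/cos(b), b)


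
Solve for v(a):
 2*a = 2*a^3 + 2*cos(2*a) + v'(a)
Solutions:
 v(a) = C1 - a^4/2 + a^2 - sin(2*a)


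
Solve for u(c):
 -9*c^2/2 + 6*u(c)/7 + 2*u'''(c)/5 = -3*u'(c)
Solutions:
 u(c) = C1*exp(c*(-7*28^(1/3)*5^(2/3)/(6 + sqrt(526))^(1/3) + 490^(1/3)*(6 + sqrt(526))^(1/3))/28)*sin(sqrt(3)*c*(7*28^(1/3)*5^(2/3)/(6 + sqrt(526))^(1/3) + 490^(1/3)*(6 + sqrt(526))^(1/3))/28) + C2*exp(c*(-7*28^(1/3)*5^(2/3)/(6 + sqrt(526))^(1/3) + 490^(1/3)*(6 + sqrt(526))^(1/3))/28)*cos(sqrt(3)*c*(7*28^(1/3)*5^(2/3)/(6 + sqrt(526))^(1/3) + 490^(1/3)*(6 + sqrt(526))^(1/3))/28) + C3*exp(-c*(-7*28^(1/3)*5^(2/3)/(6 + sqrt(526))^(1/3) + 490^(1/3)*(6 + sqrt(526))^(1/3))/14) + 21*c^2/4 - 147*c/4 + 1029/8


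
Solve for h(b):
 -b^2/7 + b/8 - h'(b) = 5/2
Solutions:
 h(b) = C1 - b^3/21 + b^2/16 - 5*b/2


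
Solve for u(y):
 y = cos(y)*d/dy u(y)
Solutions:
 u(y) = C1 + Integral(y/cos(y), y)


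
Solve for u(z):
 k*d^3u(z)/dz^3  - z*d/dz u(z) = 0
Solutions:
 u(z) = C1 + Integral(C2*airyai(z*(1/k)^(1/3)) + C3*airybi(z*(1/k)^(1/3)), z)


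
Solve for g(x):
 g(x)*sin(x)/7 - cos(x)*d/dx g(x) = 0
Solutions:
 g(x) = C1/cos(x)^(1/7)


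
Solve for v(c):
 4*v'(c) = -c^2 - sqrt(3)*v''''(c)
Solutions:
 v(c) = C1 + C4*exp(-2^(2/3)*3^(5/6)*c/3) - c^3/12 + (C2*sin(2^(2/3)*3^(1/3)*c/2) + C3*cos(2^(2/3)*3^(1/3)*c/2))*exp(2^(2/3)*3^(5/6)*c/6)


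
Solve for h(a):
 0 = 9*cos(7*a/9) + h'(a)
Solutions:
 h(a) = C1 - 81*sin(7*a/9)/7


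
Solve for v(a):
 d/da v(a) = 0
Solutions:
 v(a) = C1


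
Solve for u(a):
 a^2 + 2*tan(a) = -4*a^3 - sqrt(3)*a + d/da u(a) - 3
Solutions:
 u(a) = C1 + a^4 + a^3/3 + sqrt(3)*a^2/2 + 3*a - 2*log(cos(a))


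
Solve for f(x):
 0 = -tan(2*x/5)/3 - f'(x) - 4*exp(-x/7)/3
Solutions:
 f(x) = C1 - 5*log(tan(2*x/5)^2 + 1)/12 + 28*exp(-x/7)/3


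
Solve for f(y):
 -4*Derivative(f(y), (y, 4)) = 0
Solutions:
 f(y) = C1 + C2*y + C3*y^2 + C4*y^3


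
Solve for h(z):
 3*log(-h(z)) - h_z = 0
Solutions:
 -li(-h(z)) = C1 + 3*z


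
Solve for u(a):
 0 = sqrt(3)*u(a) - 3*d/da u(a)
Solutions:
 u(a) = C1*exp(sqrt(3)*a/3)


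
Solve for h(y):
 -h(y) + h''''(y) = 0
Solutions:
 h(y) = C1*exp(-y) + C2*exp(y) + C3*sin(y) + C4*cos(y)


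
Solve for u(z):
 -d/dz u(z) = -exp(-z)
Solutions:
 u(z) = C1 - exp(-z)


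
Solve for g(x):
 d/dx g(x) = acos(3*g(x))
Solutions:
 Integral(1/acos(3*_y), (_y, g(x))) = C1 + x


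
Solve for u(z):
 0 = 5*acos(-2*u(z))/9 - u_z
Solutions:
 Integral(1/acos(-2*_y), (_y, u(z))) = C1 + 5*z/9


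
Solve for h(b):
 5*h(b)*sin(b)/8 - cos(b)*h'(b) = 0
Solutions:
 h(b) = C1/cos(b)^(5/8)


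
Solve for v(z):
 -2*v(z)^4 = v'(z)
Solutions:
 v(z) = (-3^(2/3) - 3*3^(1/6)*I)*(1/(C1 + 2*z))^(1/3)/6
 v(z) = (-3^(2/3) + 3*3^(1/6)*I)*(1/(C1 + 2*z))^(1/3)/6
 v(z) = (1/(C1 + 6*z))^(1/3)


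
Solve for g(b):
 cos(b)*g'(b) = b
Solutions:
 g(b) = C1 + Integral(b/cos(b), b)


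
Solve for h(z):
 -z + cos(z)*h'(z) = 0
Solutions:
 h(z) = C1 + Integral(z/cos(z), z)


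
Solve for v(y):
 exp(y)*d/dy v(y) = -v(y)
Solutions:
 v(y) = C1*exp(exp(-y))


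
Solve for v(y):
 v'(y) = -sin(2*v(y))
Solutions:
 v(y) = pi - acos((-C1 - exp(4*y))/(C1 - exp(4*y)))/2
 v(y) = acos((-C1 - exp(4*y))/(C1 - exp(4*y)))/2


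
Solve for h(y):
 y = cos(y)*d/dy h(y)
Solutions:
 h(y) = C1 + Integral(y/cos(y), y)


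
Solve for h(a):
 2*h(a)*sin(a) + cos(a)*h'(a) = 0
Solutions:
 h(a) = C1*cos(a)^2


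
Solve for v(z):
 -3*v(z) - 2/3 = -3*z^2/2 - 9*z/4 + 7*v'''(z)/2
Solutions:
 v(z) = C3*exp(-6^(1/3)*7^(2/3)*z/7) + z^2/2 + 3*z/4 + (C1*sin(2^(1/3)*3^(5/6)*7^(2/3)*z/14) + C2*cos(2^(1/3)*3^(5/6)*7^(2/3)*z/14))*exp(6^(1/3)*7^(2/3)*z/14) - 2/9


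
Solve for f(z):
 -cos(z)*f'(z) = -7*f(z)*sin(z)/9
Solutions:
 f(z) = C1/cos(z)^(7/9)


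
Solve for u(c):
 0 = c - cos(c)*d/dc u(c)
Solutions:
 u(c) = C1 + Integral(c/cos(c), c)


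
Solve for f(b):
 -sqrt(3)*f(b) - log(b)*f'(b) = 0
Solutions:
 f(b) = C1*exp(-sqrt(3)*li(b))


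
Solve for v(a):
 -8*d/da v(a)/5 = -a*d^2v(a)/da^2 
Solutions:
 v(a) = C1 + C2*a^(13/5)


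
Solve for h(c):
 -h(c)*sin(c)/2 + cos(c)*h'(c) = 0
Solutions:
 h(c) = C1/sqrt(cos(c))


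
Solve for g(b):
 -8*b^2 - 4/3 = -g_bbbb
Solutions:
 g(b) = C1 + C2*b + C3*b^2 + C4*b^3 + b^6/45 + b^4/18


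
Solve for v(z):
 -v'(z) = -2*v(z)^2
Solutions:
 v(z) = -1/(C1 + 2*z)


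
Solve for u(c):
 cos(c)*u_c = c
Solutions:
 u(c) = C1 + Integral(c/cos(c), c)


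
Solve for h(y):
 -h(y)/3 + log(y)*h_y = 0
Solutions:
 h(y) = C1*exp(li(y)/3)


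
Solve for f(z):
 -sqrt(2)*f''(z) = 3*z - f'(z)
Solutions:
 f(z) = C1 + C2*exp(sqrt(2)*z/2) + 3*z^2/2 + 3*sqrt(2)*z


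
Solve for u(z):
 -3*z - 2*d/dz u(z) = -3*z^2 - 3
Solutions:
 u(z) = C1 + z^3/2 - 3*z^2/4 + 3*z/2


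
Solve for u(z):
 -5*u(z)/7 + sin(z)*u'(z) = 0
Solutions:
 u(z) = C1*(cos(z) - 1)^(5/14)/(cos(z) + 1)^(5/14)


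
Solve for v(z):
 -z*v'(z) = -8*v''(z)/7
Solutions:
 v(z) = C1 + C2*erfi(sqrt(7)*z/4)


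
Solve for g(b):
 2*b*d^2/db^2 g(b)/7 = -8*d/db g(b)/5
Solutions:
 g(b) = C1 + C2/b^(23/5)


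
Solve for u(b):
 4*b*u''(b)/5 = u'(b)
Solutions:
 u(b) = C1 + C2*b^(9/4)


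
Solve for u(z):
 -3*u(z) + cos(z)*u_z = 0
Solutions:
 u(z) = C1*(sin(z) + 1)^(3/2)/(sin(z) - 1)^(3/2)


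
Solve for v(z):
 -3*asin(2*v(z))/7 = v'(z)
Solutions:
 Integral(1/asin(2*_y), (_y, v(z))) = C1 - 3*z/7


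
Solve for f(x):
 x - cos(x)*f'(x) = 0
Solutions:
 f(x) = C1 + Integral(x/cos(x), x)


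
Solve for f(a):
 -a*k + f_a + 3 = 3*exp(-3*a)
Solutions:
 f(a) = C1 + a^2*k/2 - 3*a - exp(-3*a)


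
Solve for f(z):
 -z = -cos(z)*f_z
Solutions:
 f(z) = C1 + Integral(z/cos(z), z)


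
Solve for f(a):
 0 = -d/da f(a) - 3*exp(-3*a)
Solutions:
 f(a) = C1 + exp(-3*a)


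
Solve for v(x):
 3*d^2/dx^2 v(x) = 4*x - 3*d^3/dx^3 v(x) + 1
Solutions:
 v(x) = C1 + C2*x + C3*exp(-x) + 2*x^3/9 - x^2/2


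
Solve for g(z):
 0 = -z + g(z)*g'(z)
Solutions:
 g(z) = -sqrt(C1 + z^2)
 g(z) = sqrt(C1 + z^2)


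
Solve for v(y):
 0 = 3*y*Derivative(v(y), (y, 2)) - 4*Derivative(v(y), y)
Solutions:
 v(y) = C1 + C2*y^(7/3)


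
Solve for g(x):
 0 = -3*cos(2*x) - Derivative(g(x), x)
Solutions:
 g(x) = C1 - 3*sin(2*x)/2


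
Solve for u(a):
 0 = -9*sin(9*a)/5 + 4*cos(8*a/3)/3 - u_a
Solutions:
 u(a) = C1 + sin(8*a/3)/2 + cos(9*a)/5


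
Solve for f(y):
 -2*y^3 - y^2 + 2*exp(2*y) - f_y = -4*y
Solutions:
 f(y) = C1 - y^4/2 - y^3/3 + 2*y^2 + exp(2*y)


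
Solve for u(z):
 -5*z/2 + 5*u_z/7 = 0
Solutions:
 u(z) = C1 + 7*z^2/4


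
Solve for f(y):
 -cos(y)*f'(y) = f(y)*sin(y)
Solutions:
 f(y) = C1*cos(y)


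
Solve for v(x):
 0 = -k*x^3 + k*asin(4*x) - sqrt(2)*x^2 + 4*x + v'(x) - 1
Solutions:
 v(x) = C1 + k*x^4/4 - k*(x*asin(4*x) + sqrt(1 - 16*x^2)/4) + sqrt(2)*x^3/3 - 2*x^2 + x


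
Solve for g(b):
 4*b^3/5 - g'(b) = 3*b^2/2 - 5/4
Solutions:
 g(b) = C1 + b^4/5 - b^3/2 + 5*b/4


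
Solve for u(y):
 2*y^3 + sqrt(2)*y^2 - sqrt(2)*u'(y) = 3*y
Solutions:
 u(y) = C1 + sqrt(2)*y^4/4 + y^3/3 - 3*sqrt(2)*y^2/4


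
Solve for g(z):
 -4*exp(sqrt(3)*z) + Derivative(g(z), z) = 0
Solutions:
 g(z) = C1 + 4*sqrt(3)*exp(sqrt(3)*z)/3


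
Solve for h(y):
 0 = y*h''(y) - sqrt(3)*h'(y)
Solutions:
 h(y) = C1 + C2*y^(1 + sqrt(3))


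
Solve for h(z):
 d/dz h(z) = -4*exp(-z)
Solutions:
 h(z) = C1 + 4*exp(-z)


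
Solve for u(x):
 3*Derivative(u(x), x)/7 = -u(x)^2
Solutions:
 u(x) = 3/(C1 + 7*x)


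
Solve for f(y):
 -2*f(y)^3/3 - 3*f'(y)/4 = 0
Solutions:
 f(y) = -3*sqrt(2)*sqrt(-1/(C1 - 8*y))/2
 f(y) = 3*sqrt(2)*sqrt(-1/(C1 - 8*y))/2


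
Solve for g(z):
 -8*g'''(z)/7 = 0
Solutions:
 g(z) = C1 + C2*z + C3*z^2


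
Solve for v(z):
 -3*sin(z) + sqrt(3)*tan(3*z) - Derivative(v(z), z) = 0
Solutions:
 v(z) = C1 - sqrt(3)*log(cos(3*z))/3 + 3*cos(z)


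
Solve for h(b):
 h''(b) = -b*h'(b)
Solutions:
 h(b) = C1 + C2*erf(sqrt(2)*b/2)


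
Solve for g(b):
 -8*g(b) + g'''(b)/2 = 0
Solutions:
 g(b) = C3*exp(2*2^(1/3)*b) + (C1*sin(2^(1/3)*sqrt(3)*b) + C2*cos(2^(1/3)*sqrt(3)*b))*exp(-2^(1/3)*b)


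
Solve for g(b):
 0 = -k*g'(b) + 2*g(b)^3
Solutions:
 g(b) = -sqrt(2)*sqrt(-k/(C1*k + 2*b))/2
 g(b) = sqrt(2)*sqrt(-k/(C1*k + 2*b))/2


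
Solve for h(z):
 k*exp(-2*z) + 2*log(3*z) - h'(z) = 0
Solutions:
 h(z) = C1 - k*exp(-2*z)/2 + 2*z*log(z) + 2*z*(-1 + log(3))


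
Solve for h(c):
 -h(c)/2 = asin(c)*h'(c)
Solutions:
 h(c) = C1*exp(-Integral(1/asin(c), c)/2)


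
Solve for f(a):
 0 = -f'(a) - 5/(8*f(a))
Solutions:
 f(a) = -sqrt(C1 - 5*a)/2
 f(a) = sqrt(C1 - 5*a)/2


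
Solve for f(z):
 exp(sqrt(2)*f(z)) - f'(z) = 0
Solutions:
 f(z) = sqrt(2)*(2*log(-1/(C1 + z)) - log(2))/4


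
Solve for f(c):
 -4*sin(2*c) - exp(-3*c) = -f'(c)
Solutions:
 f(c) = C1 - 2*cos(2*c) - exp(-3*c)/3


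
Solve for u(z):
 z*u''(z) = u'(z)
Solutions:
 u(z) = C1 + C2*z^2


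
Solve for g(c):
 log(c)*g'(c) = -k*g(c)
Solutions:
 g(c) = C1*exp(-k*li(c))


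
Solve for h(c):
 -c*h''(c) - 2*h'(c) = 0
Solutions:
 h(c) = C1 + C2/c


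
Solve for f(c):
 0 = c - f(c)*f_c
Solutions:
 f(c) = -sqrt(C1 + c^2)
 f(c) = sqrt(C1 + c^2)


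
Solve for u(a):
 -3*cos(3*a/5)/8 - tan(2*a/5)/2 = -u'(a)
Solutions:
 u(a) = C1 - 5*log(cos(2*a/5))/4 + 5*sin(3*a/5)/8


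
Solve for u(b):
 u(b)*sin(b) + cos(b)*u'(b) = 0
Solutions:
 u(b) = C1*cos(b)


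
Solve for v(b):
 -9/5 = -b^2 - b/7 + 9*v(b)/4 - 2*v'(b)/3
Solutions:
 v(b) = C1*exp(27*b/8) + 4*b^2/9 + 556*b/1701 - 161468/229635


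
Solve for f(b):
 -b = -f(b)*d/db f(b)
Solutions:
 f(b) = -sqrt(C1 + b^2)
 f(b) = sqrt(C1 + b^2)


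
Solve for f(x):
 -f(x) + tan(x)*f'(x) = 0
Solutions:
 f(x) = C1*sin(x)


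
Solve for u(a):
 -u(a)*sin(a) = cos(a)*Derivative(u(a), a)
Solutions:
 u(a) = C1*cos(a)


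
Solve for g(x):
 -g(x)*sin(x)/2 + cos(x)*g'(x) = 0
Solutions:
 g(x) = C1/sqrt(cos(x))


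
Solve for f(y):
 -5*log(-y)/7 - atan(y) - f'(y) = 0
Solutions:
 f(y) = C1 - 5*y*log(-y)/7 - y*atan(y) + 5*y/7 + log(y^2 + 1)/2


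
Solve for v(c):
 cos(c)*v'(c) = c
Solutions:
 v(c) = C1 + Integral(c/cos(c), c)


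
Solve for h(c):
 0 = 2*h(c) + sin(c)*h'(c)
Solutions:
 h(c) = C1*(cos(c) + 1)/(cos(c) - 1)


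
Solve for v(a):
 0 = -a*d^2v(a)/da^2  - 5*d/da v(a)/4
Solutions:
 v(a) = C1 + C2/a^(1/4)


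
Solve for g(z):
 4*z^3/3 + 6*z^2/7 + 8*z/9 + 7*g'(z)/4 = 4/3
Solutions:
 g(z) = C1 - 4*z^4/21 - 8*z^3/49 - 16*z^2/63 + 16*z/21


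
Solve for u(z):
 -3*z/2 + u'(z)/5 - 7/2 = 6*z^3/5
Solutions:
 u(z) = C1 + 3*z^4/2 + 15*z^2/4 + 35*z/2


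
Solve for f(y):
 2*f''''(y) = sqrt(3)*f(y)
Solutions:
 f(y) = C1*exp(-2^(3/4)*3^(1/8)*y/2) + C2*exp(2^(3/4)*3^(1/8)*y/2) + C3*sin(2^(3/4)*3^(1/8)*y/2) + C4*cos(2^(3/4)*3^(1/8)*y/2)


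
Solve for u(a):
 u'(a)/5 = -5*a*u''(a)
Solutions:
 u(a) = C1 + C2*a^(24/25)


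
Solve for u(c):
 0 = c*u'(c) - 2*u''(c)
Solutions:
 u(c) = C1 + C2*erfi(c/2)


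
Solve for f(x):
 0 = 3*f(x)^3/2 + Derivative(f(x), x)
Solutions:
 f(x) = -sqrt(-1/(C1 - 3*x))
 f(x) = sqrt(-1/(C1 - 3*x))


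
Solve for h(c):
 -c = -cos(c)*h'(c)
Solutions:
 h(c) = C1 + Integral(c/cos(c), c)


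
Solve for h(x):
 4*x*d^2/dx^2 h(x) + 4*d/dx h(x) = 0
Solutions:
 h(x) = C1 + C2*log(x)


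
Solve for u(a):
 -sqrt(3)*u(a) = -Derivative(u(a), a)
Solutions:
 u(a) = C1*exp(sqrt(3)*a)


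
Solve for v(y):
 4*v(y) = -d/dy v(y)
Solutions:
 v(y) = C1*exp(-4*y)


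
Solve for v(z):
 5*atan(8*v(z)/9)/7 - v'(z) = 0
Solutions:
 Integral(1/atan(8*_y/9), (_y, v(z))) = C1 + 5*z/7


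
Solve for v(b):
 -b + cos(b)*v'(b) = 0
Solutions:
 v(b) = C1 + Integral(b/cos(b), b)


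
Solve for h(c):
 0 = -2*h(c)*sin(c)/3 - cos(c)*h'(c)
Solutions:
 h(c) = C1*cos(c)^(2/3)


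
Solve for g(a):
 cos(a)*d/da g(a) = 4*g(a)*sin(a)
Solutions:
 g(a) = C1/cos(a)^4


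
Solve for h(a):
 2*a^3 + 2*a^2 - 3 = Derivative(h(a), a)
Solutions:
 h(a) = C1 + a^4/2 + 2*a^3/3 - 3*a


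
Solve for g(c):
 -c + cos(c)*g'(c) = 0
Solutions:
 g(c) = C1 + Integral(c/cos(c), c)


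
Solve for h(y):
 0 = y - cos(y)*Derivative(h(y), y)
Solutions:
 h(y) = C1 + Integral(y/cos(y), y)


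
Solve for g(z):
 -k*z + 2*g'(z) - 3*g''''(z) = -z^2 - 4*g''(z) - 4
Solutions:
 g(z) = C1 + C2*exp(-z*(4/(sqrt(17) + 9)^(1/3) + (sqrt(17) + 9)^(1/3))/6)*sin(sqrt(3)*z*(-(sqrt(17) + 9)^(1/3) + 4/(sqrt(17) + 9)^(1/3))/6) + C3*exp(-z*(4/(sqrt(17) + 9)^(1/3) + (sqrt(17) + 9)^(1/3))/6)*cos(sqrt(3)*z*(-(sqrt(17) + 9)^(1/3) + 4/(sqrt(17) + 9)^(1/3))/6) + C4*exp(z*(4/(sqrt(17) + 9)^(1/3) + (sqrt(17) + 9)^(1/3))/3) + k*z^2/4 - k*z - z^3/6 + z^2 - 6*z


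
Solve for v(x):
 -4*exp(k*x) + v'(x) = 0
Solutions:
 v(x) = C1 + 4*exp(k*x)/k


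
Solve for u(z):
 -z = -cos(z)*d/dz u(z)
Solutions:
 u(z) = C1 + Integral(z/cos(z), z)


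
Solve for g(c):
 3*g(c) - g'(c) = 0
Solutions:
 g(c) = C1*exp(3*c)


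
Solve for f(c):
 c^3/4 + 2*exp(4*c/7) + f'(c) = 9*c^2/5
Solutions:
 f(c) = C1 - c^4/16 + 3*c^3/5 - 7*exp(4*c/7)/2


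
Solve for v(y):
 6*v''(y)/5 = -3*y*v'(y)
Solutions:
 v(y) = C1 + C2*erf(sqrt(5)*y/2)


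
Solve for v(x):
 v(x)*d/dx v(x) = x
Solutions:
 v(x) = -sqrt(C1 + x^2)
 v(x) = sqrt(C1 + x^2)


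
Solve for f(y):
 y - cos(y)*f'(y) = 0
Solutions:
 f(y) = C1 + Integral(y/cos(y), y)


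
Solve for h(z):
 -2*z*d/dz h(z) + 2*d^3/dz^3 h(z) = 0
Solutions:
 h(z) = C1 + Integral(C2*airyai(z) + C3*airybi(z), z)


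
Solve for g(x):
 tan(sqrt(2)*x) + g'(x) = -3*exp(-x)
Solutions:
 g(x) = C1 - sqrt(2)*log(tan(sqrt(2)*x)^2 + 1)/4 + 3*exp(-x)


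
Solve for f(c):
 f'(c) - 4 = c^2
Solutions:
 f(c) = C1 + c^3/3 + 4*c


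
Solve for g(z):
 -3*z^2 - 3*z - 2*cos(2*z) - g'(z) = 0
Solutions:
 g(z) = C1 - z^3 - 3*z^2/2 - sin(2*z)


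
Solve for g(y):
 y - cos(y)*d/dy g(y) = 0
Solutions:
 g(y) = C1 + Integral(y/cos(y), y)


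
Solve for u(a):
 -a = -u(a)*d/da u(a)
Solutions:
 u(a) = -sqrt(C1 + a^2)
 u(a) = sqrt(C1 + a^2)


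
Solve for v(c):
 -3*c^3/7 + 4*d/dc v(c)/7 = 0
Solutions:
 v(c) = C1 + 3*c^4/16


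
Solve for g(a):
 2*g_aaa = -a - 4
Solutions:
 g(a) = C1 + C2*a + C3*a^2 - a^4/48 - a^3/3


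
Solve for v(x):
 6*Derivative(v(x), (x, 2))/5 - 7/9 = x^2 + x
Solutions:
 v(x) = C1 + C2*x + 5*x^4/72 + 5*x^3/36 + 35*x^2/108


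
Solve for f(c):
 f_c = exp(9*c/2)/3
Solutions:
 f(c) = C1 + 2*exp(9*c/2)/27


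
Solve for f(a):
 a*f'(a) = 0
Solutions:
 f(a) = C1


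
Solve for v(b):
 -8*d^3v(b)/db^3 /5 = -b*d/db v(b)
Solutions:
 v(b) = C1 + Integral(C2*airyai(5^(1/3)*b/2) + C3*airybi(5^(1/3)*b/2), b)


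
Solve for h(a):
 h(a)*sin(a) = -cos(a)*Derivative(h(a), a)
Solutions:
 h(a) = C1*cos(a)


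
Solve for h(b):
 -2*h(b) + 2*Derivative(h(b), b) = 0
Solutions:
 h(b) = C1*exp(b)


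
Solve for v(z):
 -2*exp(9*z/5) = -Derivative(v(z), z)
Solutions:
 v(z) = C1 + 10*exp(9*z/5)/9


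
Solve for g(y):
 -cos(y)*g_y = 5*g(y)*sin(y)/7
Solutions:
 g(y) = C1*cos(y)^(5/7)


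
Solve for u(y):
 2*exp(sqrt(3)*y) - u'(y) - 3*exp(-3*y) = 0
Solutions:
 u(y) = C1 + 2*sqrt(3)*exp(sqrt(3)*y)/3 + exp(-3*y)


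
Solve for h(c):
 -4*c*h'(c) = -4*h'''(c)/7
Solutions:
 h(c) = C1 + Integral(C2*airyai(7^(1/3)*c) + C3*airybi(7^(1/3)*c), c)


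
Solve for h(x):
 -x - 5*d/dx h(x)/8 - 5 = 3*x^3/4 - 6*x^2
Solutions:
 h(x) = C1 - 3*x^4/10 + 16*x^3/5 - 4*x^2/5 - 8*x


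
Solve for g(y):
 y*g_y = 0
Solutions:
 g(y) = C1


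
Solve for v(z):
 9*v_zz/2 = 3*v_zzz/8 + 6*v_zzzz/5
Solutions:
 v(z) = C1 + C2*z + C3*exp(z*(-5 + sqrt(3865))/32) + C4*exp(-z*(5 + sqrt(3865))/32)


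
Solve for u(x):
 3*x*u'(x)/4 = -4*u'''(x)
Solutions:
 u(x) = C1 + Integral(C2*airyai(-2^(2/3)*3^(1/3)*x/4) + C3*airybi(-2^(2/3)*3^(1/3)*x/4), x)


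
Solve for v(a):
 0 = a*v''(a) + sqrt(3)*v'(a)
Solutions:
 v(a) = C1 + C2*a^(1 - sqrt(3))


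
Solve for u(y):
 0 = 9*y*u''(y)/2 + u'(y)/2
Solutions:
 u(y) = C1 + C2*y^(8/9)


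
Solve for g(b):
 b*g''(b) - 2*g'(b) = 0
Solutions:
 g(b) = C1 + C2*b^3


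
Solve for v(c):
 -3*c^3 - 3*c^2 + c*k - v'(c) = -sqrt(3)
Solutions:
 v(c) = C1 - 3*c^4/4 - c^3 + c^2*k/2 + sqrt(3)*c


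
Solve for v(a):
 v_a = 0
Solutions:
 v(a) = C1


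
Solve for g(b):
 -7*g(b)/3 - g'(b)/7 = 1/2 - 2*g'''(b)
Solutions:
 g(b) = C1*exp(-42^(1/3)*b*(42^(1/3)/(sqrt(1058799) + 1029)^(1/3) + (sqrt(1058799) + 1029)^(1/3))/84)*sin(14^(1/3)*3^(1/6)*b*(-3^(2/3)*(sqrt(1058799) + 1029)^(1/3) + 3*14^(1/3)/(sqrt(1058799) + 1029)^(1/3))/84) + C2*exp(-42^(1/3)*b*(42^(1/3)/(sqrt(1058799) + 1029)^(1/3) + (sqrt(1058799) + 1029)^(1/3))/84)*cos(14^(1/3)*3^(1/6)*b*(-3^(2/3)*(sqrt(1058799) + 1029)^(1/3) + 3*14^(1/3)/(sqrt(1058799) + 1029)^(1/3))/84) + C3*exp(42^(1/3)*b*(42^(1/3)/(sqrt(1058799) + 1029)^(1/3) + (sqrt(1058799) + 1029)^(1/3))/42) - 3/14


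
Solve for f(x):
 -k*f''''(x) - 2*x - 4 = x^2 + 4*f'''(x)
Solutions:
 f(x) = C1 + C2*x + C3*x^2 + C4*exp(-4*x/k) - x^5/240 + x^4*(k - 4)/192 + x^3*(-k^2 + 4*k - 32)/192


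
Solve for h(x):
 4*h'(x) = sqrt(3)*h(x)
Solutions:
 h(x) = C1*exp(sqrt(3)*x/4)


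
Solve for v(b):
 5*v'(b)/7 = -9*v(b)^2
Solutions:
 v(b) = 5/(C1 + 63*b)


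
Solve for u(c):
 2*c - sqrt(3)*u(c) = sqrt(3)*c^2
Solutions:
 u(c) = c*(-3*c + 2*sqrt(3))/3


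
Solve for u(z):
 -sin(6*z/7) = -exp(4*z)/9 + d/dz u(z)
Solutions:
 u(z) = C1 + exp(4*z)/36 + 7*cos(6*z/7)/6


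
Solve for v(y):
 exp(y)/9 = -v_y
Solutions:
 v(y) = C1 - exp(y)/9


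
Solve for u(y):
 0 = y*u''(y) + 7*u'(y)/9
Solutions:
 u(y) = C1 + C2*y^(2/9)


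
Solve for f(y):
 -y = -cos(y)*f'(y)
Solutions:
 f(y) = C1 + Integral(y/cos(y), y)


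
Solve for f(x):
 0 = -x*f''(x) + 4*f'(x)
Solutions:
 f(x) = C1 + C2*x^5


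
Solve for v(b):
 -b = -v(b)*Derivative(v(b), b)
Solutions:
 v(b) = -sqrt(C1 + b^2)
 v(b) = sqrt(C1 + b^2)


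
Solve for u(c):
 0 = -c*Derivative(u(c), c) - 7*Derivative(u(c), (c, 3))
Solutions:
 u(c) = C1 + Integral(C2*airyai(-7^(2/3)*c/7) + C3*airybi(-7^(2/3)*c/7), c)


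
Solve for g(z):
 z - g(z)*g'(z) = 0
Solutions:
 g(z) = -sqrt(C1 + z^2)
 g(z) = sqrt(C1 + z^2)


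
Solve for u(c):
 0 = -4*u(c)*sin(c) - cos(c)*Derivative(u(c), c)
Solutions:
 u(c) = C1*cos(c)^4


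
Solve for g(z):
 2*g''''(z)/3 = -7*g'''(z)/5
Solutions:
 g(z) = C1 + C2*z + C3*z^2 + C4*exp(-21*z/10)


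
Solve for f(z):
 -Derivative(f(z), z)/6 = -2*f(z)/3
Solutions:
 f(z) = C1*exp(4*z)


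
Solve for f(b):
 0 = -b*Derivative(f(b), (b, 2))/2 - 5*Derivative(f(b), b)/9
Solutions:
 f(b) = C1 + C2/b^(1/9)


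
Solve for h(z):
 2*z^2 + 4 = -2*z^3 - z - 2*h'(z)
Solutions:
 h(z) = C1 - z^4/4 - z^3/3 - z^2/4 - 2*z


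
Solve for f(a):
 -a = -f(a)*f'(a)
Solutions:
 f(a) = -sqrt(C1 + a^2)
 f(a) = sqrt(C1 + a^2)


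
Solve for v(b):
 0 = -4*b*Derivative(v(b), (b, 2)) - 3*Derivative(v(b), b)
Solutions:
 v(b) = C1 + C2*b^(1/4)


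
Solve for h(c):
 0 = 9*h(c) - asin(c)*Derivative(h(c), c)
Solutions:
 h(c) = C1*exp(9*Integral(1/asin(c), c))


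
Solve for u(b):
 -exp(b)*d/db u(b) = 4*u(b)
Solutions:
 u(b) = C1*exp(4*exp(-b))


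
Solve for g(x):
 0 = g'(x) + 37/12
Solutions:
 g(x) = C1 - 37*x/12


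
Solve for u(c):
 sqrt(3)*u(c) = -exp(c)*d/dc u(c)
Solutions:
 u(c) = C1*exp(sqrt(3)*exp(-c))


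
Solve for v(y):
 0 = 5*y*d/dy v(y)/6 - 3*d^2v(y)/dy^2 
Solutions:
 v(y) = C1 + C2*erfi(sqrt(5)*y/6)


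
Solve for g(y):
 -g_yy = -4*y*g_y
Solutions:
 g(y) = C1 + C2*erfi(sqrt(2)*y)


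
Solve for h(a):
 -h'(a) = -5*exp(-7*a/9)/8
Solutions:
 h(a) = C1 - 45*exp(-7*a/9)/56


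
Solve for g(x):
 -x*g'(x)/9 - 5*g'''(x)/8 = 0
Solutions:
 g(x) = C1 + Integral(C2*airyai(-2*75^(1/3)*x/15) + C3*airybi(-2*75^(1/3)*x/15), x)


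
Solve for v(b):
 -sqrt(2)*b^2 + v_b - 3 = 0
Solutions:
 v(b) = C1 + sqrt(2)*b^3/3 + 3*b


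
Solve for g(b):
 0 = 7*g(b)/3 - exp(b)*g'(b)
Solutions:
 g(b) = C1*exp(-7*exp(-b)/3)


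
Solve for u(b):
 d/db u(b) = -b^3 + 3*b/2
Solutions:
 u(b) = C1 - b^4/4 + 3*b^2/4


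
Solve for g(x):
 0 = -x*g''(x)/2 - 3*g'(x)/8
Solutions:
 g(x) = C1 + C2*x^(1/4)


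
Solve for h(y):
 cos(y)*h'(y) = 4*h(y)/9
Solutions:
 h(y) = C1*(sin(y) + 1)^(2/9)/(sin(y) - 1)^(2/9)


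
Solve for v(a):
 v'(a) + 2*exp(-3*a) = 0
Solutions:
 v(a) = C1 + 2*exp(-3*a)/3


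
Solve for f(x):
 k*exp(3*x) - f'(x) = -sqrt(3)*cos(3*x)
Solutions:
 f(x) = C1 + k*exp(3*x)/3 + sqrt(3)*sin(3*x)/3


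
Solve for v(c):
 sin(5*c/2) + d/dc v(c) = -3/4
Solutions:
 v(c) = C1 - 3*c/4 + 2*cos(5*c/2)/5


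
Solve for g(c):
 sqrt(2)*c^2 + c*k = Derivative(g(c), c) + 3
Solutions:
 g(c) = C1 + sqrt(2)*c^3/3 + c^2*k/2 - 3*c


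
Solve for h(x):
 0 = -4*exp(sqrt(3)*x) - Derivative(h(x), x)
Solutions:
 h(x) = C1 - 4*sqrt(3)*exp(sqrt(3)*x)/3


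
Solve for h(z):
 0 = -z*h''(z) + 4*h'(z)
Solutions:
 h(z) = C1 + C2*z^5


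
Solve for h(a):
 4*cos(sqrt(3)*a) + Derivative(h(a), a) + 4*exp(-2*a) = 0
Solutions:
 h(a) = C1 - 4*sqrt(3)*sin(sqrt(3)*a)/3 + 2*exp(-2*a)


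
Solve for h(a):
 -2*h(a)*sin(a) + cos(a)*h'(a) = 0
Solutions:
 h(a) = C1/cos(a)^2


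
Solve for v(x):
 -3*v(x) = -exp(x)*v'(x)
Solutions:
 v(x) = C1*exp(-3*exp(-x))


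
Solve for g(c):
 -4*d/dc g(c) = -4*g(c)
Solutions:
 g(c) = C1*exp(c)


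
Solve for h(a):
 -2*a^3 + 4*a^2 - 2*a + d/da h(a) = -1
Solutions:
 h(a) = C1 + a^4/2 - 4*a^3/3 + a^2 - a


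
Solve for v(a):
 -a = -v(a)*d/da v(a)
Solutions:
 v(a) = -sqrt(C1 + a^2)
 v(a) = sqrt(C1 + a^2)


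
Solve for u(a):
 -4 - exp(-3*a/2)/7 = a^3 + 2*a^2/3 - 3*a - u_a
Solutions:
 u(a) = C1 + a^4/4 + 2*a^3/9 - 3*a^2/2 + 4*a - 2*exp(-3*a/2)/21


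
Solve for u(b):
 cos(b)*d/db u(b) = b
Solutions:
 u(b) = C1 + Integral(b/cos(b), b)


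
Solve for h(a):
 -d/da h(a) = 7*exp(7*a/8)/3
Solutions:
 h(a) = C1 - 8*exp(7*a/8)/3


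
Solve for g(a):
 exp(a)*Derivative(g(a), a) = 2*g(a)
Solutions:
 g(a) = C1*exp(-2*exp(-a))


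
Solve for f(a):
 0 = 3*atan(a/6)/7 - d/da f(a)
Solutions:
 f(a) = C1 + 3*a*atan(a/6)/7 - 9*log(a^2 + 36)/7


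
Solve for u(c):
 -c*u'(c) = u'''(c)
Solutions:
 u(c) = C1 + Integral(C2*airyai(-c) + C3*airybi(-c), c)


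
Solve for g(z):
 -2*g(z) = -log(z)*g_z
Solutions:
 g(z) = C1*exp(2*li(z))


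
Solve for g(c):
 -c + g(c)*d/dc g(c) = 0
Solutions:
 g(c) = -sqrt(C1 + c^2)
 g(c) = sqrt(C1 + c^2)


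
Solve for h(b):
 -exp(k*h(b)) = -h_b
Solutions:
 h(b) = Piecewise((log(-1/(C1*k + b*k))/k, Ne(k, 0)), (nan, True))
 h(b) = Piecewise((C1 + b, Eq(k, 0)), (nan, True))


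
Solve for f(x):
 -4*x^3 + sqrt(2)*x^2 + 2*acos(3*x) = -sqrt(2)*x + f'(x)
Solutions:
 f(x) = C1 - x^4 + sqrt(2)*x^3/3 + sqrt(2)*x^2/2 + 2*x*acos(3*x) - 2*sqrt(1 - 9*x^2)/3


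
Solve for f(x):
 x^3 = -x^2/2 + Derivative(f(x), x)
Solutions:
 f(x) = C1 + x^4/4 + x^3/6


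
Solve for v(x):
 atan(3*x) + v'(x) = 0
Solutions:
 v(x) = C1 - x*atan(3*x) + log(9*x^2 + 1)/6


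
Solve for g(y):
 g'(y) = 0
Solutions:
 g(y) = C1


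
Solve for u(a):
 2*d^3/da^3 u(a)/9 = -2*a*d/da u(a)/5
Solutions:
 u(a) = C1 + Integral(C2*airyai(-15^(2/3)*a/5) + C3*airybi(-15^(2/3)*a/5), a)


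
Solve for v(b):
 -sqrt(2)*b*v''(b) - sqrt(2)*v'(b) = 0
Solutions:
 v(b) = C1 + C2*log(b)


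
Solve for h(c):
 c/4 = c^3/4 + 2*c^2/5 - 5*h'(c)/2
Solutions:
 h(c) = C1 + c^4/40 + 4*c^3/75 - c^2/20


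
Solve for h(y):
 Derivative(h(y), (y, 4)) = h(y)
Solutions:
 h(y) = C1*exp(-y) + C2*exp(y) + C3*sin(y) + C4*cos(y)


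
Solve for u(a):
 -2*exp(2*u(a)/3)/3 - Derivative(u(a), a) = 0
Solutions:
 u(a) = 3*log(-sqrt(-1/(C1 - 2*a))) - 3*log(2)/2 + 3*log(3)
 u(a) = 3*log(-1/(C1 - 2*a))/2 - 3*log(2)/2 + 3*log(3)


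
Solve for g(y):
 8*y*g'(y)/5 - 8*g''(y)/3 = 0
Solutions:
 g(y) = C1 + C2*erfi(sqrt(30)*y/10)


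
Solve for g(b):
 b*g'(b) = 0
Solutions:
 g(b) = C1


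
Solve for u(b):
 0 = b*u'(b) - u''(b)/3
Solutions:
 u(b) = C1 + C2*erfi(sqrt(6)*b/2)


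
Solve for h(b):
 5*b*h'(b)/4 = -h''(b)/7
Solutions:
 h(b) = C1 + C2*erf(sqrt(70)*b/4)


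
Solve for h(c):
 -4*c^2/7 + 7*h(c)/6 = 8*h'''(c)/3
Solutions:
 h(c) = C3*exp(2^(2/3)*7^(1/3)*c/4) + 24*c^2/49 + (C1*sin(2^(2/3)*sqrt(3)*7^(1/3)*c/8) + C2*cos(2^(2/3)*sqrt(3)*7^(1/3)*c/8))*exp(-2^(2/3)*7^(1/3)*c/8)


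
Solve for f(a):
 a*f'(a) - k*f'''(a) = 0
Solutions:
 f(a) = C1 + Integral(C2*airyai(a*(1/k)^(1/3)) + C3*airybi(a*(1/k)^(1/3)), a)


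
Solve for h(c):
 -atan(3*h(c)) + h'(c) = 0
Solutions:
 Integral(1/atan(3*_y), (_y, h(c))) = C1 + c


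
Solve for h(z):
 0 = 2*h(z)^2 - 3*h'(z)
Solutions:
 h(z) = -3/(C1 + 2*z)


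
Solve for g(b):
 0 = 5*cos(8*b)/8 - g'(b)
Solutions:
 g(b) = C1 + 5*sin(8*b)/64


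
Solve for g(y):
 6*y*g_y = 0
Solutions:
 g(y) = C1


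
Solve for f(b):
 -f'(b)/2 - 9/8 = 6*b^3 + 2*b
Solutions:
 f(b) = C1 - 3*b^4 - 2*b^2 - 9*b/4


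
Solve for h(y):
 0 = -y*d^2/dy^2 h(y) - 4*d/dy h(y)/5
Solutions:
 h(y) = C1 + C2*y^(1/5)


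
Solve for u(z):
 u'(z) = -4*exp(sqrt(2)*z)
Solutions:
 u(z) = C1 - 2*sqrt(2)*exp(sqrt(2)*z)


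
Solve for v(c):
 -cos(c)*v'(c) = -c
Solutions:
 v(c) = C1 + Integral(c/cos(c), c)


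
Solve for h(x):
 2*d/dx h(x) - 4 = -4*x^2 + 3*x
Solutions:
 h(x) = C1 - 2*x^3/3 + 3*x^2/4 + 2*x


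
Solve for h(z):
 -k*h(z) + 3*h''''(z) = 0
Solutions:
 h(z) = C1*exp(-3^(3/4)*k^(1/4)*z/3) + C2*exp(3^(3/4)*k^(1/4)*z/3) + C3*exp(-3^(3/4)*I*k^(1/4)*z/3) + C4*exp(3^(3/4)*I*k^(1/4)*z/3)


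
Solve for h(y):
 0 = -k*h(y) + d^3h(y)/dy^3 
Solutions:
 h(y) = C1*exp(k^(1/3)*y) + C2*exp(k^(1/3)*y*(-1 + sqrt(3)*I)/2) + C3*exp(-k^(1/3)*y*(1 + sqrt(3)*I)/2)


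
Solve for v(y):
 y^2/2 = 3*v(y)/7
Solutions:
 v(y) = 7*y^2/6


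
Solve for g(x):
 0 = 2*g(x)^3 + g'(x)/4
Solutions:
 g(x) = -sqrt(2)*sqrt(-1/(C1 - 8*x))/2
 g(x) = sqrt(2)*sqrt(-1/(C1 - 8*x))/2


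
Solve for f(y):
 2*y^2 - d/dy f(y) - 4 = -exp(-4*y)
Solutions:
 f(y) = C1 + 2*y^3/3 - 4*y - exp(-4*y)/4


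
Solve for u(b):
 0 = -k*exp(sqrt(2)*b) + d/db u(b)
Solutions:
 u(b) = C1 + sqrt(2)*k*exp(sqrt(2)*b)/2


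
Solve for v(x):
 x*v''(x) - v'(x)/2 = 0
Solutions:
 v(x) = C1 + C2*x^(3/2)


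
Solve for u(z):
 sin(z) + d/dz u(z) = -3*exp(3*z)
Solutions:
 u(z) = C1 - exp(3*z) + cos(z)


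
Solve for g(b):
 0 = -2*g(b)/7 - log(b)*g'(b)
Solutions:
 g(b) = C1*exp(-2*li(b)/7)


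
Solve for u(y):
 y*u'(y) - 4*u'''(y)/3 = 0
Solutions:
 u(y) = C1 + Integral(C2*airyai(6^(1/3)*y/2) + C3*airybi(6^(1/3)*y/2), y)


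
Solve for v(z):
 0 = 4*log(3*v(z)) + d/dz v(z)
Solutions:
 Integral(1/(log(_y) + log(3)), (_y, v(z)))/4 = C1 - z


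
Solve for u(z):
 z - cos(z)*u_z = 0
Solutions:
 u(z) = C1 + Integral(z/cos(z), z)


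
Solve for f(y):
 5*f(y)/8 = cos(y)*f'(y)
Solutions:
 f(y) = C1*(sin(y) + 1)^(5/16)/(sin(y) - 1)^(5/16)


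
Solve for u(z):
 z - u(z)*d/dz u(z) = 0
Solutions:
 u(z) = -sqrt(C1 + z^2)
 u(z) = sqrt(C1 + z^2)


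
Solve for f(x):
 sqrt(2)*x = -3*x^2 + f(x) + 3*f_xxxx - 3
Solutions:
 f(x) = 3*x^2 + sqrt(2)*x + (C1*sin(sqrt(2)*3^(3/4)*x/6) + C2*cos(sqrt(2)*3^(3/4)*x/6))*exp(-sqrt(2)*3^(3/4)*x/6) + (C3*sin(sqrt(2)*3^(3/4)*x/6) + C4*cos(sqrt(2)*3^(3/4)*x/6))*exp(sqrt(2)*3^(3/4)*x/6) + 3


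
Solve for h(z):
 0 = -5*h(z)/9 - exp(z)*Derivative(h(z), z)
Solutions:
 h(z) = C1*exp(5*exp(-z)/9)


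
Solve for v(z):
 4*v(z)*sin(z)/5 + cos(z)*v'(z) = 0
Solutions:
 v(z) = C1*cos(z)^(4/5)


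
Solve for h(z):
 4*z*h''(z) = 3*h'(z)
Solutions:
 h(z) = C1 + C2*z^(7/4)


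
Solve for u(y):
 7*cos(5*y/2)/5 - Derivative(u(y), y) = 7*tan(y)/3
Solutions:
 u(y) = C1 + 7*log(cos(y))/3 + 14*sin(5*y/2)/25


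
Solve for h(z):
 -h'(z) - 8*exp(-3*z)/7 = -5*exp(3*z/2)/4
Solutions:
 h(z) = C1 + 5*exp(3*z/2)/6 + 8*exp(-3*z)/21


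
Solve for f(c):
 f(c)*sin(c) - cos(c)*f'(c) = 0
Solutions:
 f(c) = C1/cos(c)


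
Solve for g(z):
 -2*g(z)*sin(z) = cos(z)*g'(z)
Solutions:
 g(z) = C1*cos(z)^2


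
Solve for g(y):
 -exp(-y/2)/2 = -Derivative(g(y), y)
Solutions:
 g(y) = C1 - 1/sqrt(exp(y))
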